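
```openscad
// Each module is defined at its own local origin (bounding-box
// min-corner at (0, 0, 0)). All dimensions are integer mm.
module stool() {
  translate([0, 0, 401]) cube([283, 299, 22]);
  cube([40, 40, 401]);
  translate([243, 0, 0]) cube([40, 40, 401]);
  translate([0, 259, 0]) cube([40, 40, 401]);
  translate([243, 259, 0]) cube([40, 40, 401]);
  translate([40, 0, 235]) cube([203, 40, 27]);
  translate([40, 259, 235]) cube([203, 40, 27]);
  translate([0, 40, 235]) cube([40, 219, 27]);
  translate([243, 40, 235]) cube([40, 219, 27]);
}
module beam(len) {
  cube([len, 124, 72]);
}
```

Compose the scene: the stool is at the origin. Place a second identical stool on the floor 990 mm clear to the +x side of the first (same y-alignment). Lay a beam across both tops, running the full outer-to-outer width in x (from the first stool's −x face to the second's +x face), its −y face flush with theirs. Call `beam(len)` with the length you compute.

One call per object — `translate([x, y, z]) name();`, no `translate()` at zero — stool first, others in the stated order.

stool();
translate([1273, 0, 0]) stool();
translate([0, 0, 423]) beam(1556);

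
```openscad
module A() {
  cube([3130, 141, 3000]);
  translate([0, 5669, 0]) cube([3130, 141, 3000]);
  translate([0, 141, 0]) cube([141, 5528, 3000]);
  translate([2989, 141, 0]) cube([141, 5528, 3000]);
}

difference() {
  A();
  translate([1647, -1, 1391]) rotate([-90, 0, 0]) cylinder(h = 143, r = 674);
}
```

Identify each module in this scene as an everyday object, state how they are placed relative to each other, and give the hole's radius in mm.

A is a house frame. The house frame has a circular hole through its front wall. The hole's radius is 674 mm.

The subtracted cylinder has r = 674 mm.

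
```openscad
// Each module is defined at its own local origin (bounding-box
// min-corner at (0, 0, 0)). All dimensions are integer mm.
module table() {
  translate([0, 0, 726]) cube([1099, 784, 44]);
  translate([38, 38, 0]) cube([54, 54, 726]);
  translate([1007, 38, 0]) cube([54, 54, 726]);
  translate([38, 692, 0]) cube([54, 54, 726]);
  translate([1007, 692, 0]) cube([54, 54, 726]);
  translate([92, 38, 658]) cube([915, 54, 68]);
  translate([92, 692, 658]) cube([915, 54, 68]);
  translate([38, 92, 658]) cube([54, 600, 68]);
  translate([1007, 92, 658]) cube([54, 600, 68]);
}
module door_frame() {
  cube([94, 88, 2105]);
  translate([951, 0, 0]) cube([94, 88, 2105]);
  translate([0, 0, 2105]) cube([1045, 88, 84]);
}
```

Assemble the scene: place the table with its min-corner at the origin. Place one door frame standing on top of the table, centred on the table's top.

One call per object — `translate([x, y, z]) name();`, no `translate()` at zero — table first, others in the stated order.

table();
translate([27, 348, 770]) door_frame();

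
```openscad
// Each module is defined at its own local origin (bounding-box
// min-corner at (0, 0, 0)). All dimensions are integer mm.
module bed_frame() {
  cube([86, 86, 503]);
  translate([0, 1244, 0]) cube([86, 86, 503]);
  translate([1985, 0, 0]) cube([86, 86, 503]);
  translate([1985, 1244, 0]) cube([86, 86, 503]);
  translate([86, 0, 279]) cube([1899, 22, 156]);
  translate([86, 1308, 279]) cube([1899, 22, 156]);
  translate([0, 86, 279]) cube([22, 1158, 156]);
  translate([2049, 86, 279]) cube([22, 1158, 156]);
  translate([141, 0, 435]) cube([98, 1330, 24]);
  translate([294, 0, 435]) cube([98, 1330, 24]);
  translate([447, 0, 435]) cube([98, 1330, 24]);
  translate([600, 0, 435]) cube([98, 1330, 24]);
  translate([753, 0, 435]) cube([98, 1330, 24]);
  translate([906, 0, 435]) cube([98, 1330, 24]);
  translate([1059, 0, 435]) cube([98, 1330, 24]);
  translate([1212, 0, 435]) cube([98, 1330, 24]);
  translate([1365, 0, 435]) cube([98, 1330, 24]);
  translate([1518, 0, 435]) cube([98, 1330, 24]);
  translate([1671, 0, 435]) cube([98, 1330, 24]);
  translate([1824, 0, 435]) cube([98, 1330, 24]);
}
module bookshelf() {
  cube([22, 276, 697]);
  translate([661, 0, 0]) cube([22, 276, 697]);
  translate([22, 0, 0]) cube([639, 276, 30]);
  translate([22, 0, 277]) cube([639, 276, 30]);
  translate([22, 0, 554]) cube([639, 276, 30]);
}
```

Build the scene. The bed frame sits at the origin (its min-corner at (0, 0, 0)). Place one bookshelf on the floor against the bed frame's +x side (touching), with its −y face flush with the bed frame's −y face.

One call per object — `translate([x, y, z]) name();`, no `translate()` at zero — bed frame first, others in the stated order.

bed_frame();
translate([2071, 0, 0]) bookshelf();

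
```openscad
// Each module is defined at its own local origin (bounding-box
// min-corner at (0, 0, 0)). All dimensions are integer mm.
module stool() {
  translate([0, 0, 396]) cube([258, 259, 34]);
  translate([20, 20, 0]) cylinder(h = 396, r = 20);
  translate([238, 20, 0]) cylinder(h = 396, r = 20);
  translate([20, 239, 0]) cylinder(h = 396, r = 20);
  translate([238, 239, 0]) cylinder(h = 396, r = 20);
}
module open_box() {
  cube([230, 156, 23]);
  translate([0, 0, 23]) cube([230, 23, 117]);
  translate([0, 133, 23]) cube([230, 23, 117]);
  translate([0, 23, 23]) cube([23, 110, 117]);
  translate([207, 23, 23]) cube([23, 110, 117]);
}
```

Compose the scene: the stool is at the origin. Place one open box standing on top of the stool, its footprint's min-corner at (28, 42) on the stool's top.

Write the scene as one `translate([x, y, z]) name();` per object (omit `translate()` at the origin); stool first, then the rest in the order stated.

stool();
translate([28, 42, 430]) open_box();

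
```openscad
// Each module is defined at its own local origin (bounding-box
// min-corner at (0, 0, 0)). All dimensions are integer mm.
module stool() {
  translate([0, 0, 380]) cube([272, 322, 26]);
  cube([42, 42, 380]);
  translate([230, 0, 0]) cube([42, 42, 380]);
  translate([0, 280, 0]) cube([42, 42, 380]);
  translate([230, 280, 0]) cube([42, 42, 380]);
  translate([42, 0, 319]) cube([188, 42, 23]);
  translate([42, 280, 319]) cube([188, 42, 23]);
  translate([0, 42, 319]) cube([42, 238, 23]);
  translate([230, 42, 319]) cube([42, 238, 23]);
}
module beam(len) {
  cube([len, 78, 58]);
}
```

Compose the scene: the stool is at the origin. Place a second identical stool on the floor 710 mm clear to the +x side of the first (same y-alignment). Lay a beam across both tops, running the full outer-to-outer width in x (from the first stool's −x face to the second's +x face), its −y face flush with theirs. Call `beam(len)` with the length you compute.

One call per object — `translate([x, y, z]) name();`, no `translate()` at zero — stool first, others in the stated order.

stool();
translate([982, 0, 0]) stool();
translate([0, 0, 406]) beam(1254);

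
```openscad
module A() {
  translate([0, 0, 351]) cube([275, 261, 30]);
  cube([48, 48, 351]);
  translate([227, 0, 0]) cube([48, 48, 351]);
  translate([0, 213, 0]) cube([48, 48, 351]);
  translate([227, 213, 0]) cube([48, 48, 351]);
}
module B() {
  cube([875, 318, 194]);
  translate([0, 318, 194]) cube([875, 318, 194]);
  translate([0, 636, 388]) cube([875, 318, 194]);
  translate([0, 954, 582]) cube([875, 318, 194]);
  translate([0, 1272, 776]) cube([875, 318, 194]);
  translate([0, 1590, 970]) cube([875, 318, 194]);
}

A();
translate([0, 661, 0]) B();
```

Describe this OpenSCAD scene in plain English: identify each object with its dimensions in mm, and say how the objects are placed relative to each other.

A is a simple wooden stool: a rectangular seat 275 mm (x) by 261 mm (y), 30 mm thick, top face at z = 381 mm, on four square legs, each 48×48 mm in cross-section. The legs rest on z = 0, each flush with a corner of the seat.

B is a run of 6 identical solid stair steps. Each tread is 875×318 mm and each step block is 194 mm high. Step 1 rests on the floor; step k is offset from step 1 by (k−1)×318 mm in y and (k−1)×194 mm in z.

The staircase is on the floor beside the stool on its +y side.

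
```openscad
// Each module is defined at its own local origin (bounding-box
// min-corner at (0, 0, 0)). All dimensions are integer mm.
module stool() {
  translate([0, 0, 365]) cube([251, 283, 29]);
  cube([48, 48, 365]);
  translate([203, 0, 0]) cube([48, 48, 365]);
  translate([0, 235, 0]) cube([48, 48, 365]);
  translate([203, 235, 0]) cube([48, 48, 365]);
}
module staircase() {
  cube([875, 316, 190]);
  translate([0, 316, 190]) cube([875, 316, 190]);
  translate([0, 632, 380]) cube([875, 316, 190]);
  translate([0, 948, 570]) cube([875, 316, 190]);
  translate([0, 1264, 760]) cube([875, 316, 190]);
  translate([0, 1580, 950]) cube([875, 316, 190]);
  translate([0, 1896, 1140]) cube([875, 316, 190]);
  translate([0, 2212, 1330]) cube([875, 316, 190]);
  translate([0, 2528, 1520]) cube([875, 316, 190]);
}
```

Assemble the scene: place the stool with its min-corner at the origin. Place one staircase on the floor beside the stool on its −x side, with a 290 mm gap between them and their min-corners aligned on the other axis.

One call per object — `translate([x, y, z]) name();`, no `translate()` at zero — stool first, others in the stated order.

stool();
translate([-1165, 0, 0]) staircase();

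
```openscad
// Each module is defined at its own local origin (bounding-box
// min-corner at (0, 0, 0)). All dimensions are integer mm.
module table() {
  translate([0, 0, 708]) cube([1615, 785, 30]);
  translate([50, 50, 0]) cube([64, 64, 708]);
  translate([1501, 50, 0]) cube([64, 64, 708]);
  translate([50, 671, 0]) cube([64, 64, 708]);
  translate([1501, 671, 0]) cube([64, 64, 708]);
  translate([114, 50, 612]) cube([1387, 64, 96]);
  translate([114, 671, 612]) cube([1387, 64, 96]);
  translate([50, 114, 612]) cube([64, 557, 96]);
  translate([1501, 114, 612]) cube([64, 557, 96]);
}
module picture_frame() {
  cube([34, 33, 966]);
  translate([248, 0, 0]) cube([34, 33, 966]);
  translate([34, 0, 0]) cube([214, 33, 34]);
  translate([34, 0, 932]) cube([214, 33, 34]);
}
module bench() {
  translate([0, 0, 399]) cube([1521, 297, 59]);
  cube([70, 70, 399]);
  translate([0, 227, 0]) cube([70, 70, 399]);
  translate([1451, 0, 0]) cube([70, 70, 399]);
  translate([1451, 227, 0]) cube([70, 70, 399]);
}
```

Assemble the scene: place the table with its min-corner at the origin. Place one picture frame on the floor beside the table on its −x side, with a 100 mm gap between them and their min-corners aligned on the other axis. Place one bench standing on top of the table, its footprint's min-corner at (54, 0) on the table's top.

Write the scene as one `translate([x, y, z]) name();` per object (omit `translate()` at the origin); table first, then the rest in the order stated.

table();
translate([-382, 0, 0]) picture_frame();
translate([54, 0, 738]) bench();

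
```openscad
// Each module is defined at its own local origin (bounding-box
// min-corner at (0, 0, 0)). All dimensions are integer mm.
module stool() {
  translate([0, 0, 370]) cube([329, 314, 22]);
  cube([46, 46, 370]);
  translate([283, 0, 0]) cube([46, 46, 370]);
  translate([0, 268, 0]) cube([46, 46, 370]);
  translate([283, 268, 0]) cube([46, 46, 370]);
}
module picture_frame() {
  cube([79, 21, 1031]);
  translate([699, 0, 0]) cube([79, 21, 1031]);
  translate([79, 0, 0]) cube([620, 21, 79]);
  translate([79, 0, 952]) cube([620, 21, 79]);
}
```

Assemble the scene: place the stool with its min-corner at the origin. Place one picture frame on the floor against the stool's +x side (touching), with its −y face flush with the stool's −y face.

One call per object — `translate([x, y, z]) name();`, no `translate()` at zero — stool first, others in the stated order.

stool();
translate([329, 0, 0]) picture_frame();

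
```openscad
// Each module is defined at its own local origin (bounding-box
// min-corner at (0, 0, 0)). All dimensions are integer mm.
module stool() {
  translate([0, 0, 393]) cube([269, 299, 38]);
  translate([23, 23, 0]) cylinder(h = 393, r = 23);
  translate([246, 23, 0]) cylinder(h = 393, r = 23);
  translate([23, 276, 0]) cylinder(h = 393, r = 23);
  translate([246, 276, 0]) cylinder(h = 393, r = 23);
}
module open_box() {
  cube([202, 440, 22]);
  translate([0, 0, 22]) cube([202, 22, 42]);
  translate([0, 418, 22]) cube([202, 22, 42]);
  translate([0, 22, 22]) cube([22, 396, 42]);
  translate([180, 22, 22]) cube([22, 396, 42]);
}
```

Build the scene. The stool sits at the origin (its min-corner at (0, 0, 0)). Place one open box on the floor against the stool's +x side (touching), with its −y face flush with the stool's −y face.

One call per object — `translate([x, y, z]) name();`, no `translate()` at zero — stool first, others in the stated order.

stool();
translate([269, 0, 0]) open_box();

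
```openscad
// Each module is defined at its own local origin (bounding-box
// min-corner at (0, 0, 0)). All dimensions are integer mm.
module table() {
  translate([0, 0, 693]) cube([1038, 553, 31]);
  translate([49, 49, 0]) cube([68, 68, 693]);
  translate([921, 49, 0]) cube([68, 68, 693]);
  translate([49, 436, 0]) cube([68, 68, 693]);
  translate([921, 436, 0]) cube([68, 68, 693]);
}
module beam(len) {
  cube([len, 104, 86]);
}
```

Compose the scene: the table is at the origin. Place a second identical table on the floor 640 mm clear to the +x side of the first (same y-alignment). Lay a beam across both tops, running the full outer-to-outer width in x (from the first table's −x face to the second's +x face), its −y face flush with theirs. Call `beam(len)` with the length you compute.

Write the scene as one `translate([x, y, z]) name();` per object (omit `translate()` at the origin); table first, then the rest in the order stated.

table();
translate([1678, 0, 0]) table();
translate([0, 0, 724]) beam(2716);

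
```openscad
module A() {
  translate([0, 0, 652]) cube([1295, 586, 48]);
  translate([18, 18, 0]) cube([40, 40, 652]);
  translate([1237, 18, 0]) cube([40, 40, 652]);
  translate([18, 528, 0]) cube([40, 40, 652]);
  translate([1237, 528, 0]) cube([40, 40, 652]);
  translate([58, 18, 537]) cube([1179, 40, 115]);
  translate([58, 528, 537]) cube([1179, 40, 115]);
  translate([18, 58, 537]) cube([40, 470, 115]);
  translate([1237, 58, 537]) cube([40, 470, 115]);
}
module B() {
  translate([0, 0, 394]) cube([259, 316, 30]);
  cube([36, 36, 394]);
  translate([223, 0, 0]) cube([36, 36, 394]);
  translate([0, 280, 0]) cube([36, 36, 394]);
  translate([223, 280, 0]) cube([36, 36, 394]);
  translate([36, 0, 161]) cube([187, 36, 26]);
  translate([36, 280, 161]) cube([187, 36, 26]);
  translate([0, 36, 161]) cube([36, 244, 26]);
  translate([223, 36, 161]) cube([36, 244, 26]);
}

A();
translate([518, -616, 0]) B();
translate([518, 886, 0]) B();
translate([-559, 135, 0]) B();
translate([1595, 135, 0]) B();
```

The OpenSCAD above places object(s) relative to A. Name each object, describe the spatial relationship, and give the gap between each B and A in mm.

A is a table. B is a stool. Four stools sit around the table at the −y, +y, −x, +x sides. The gap between each stool and the table is 300 mm.

Each stool's nearest face is 300 mm from the table's bounding box.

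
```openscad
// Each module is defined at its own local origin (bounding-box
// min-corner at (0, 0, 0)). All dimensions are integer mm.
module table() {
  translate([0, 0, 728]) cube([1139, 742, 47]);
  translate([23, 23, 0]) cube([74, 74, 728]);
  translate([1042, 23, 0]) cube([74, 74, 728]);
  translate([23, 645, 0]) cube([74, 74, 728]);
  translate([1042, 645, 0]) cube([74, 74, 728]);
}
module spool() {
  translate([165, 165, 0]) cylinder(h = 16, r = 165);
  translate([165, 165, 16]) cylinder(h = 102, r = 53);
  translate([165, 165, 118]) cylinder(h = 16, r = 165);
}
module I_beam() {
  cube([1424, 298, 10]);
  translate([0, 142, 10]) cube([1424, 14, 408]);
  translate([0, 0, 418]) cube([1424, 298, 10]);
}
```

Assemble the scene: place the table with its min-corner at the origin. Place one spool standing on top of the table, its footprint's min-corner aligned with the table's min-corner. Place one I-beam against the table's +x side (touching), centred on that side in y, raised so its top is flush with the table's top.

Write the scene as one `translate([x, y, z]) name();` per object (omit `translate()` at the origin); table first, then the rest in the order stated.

table();
translate([0, 0, 775]) spool();
translate([1139, 222, 347]) I_beam();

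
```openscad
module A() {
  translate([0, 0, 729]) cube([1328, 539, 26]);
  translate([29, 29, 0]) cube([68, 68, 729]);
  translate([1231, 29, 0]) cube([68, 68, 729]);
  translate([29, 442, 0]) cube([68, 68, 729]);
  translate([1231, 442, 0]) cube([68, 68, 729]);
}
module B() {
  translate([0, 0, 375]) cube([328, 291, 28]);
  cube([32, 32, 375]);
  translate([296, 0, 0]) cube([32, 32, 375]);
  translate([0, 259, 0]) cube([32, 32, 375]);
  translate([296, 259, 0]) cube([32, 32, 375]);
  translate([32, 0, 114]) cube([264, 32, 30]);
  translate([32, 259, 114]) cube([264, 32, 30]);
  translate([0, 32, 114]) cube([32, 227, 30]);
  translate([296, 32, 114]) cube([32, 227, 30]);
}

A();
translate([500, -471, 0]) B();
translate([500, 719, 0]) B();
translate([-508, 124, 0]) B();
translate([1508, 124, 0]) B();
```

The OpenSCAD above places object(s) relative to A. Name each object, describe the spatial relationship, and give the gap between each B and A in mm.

Each stool's nearest face is 180 mm from the table's bounding box.

A is a table. B is a stool. Four stools sit around the table at the −y, +y, −x, +x sides. The gap between each stool and the table is 180 mm.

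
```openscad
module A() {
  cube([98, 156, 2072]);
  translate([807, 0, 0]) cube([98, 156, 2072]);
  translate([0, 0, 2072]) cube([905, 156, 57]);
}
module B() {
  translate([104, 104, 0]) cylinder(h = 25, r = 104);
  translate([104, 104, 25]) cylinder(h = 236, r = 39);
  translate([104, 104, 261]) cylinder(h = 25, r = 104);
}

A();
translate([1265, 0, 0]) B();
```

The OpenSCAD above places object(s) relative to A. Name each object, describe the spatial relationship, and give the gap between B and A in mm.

A is a door frame. B is a spool. The spool is on the floor beside the door frame on its +x side. The gap between the spool and the door frame is 360 mm.

The spool's nearest face is 360 mm from the door frame's +x face.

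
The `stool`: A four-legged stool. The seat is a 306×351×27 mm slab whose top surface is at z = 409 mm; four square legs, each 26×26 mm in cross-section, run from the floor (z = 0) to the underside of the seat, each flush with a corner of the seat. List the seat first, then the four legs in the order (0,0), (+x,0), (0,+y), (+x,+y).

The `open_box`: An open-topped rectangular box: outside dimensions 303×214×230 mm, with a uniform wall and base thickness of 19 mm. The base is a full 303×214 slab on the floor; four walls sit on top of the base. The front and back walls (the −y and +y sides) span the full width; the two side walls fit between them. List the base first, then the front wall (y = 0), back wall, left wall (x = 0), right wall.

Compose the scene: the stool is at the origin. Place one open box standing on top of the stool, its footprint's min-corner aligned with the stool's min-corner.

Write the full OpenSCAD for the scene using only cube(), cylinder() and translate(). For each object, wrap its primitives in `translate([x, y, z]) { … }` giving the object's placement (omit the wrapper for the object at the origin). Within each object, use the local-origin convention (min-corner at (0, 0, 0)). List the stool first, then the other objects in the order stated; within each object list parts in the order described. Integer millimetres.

translate([0, 0, 382]) cube([306, 351, 27]);
cube([26, 26, 382]);
translate([280, 0, 0]) cube([26, 26, 382]);
translate([0, 325, 0]) cube([26, 26, 382]);
translate([280, 325, 0]) cube([26, 26, 382]);
translate([0, 0, 409]) {
  cube([303, 214, 19]);
  translate([0, 0, 19]) cube([303, 19, 211]);
  translate([0, 195, 19]) cube([303, 19, 211]);
  translate([0, 19, 19]) cube([19, 176, 211]);
  translate([284, 19, 19]) cube([19, 176, 211]);
}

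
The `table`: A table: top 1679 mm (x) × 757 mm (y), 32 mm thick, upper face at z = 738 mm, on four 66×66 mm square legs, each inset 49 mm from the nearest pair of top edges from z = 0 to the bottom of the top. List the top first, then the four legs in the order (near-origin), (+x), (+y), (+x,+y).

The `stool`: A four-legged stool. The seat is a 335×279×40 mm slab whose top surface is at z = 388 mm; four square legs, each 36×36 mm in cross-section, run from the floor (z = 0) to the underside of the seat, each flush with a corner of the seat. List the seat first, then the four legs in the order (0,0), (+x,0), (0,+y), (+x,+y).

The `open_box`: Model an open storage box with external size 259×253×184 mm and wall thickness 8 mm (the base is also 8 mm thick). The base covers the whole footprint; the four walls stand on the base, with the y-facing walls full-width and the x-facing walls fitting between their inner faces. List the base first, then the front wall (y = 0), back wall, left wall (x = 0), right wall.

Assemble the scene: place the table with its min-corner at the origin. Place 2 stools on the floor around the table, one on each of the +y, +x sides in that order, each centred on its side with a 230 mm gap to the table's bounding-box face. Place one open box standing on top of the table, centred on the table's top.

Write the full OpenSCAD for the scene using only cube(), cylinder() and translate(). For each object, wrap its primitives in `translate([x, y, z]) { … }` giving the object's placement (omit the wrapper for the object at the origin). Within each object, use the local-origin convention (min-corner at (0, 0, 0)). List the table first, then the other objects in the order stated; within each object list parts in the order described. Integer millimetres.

translate([0, 0, 706]) cube([1679, 757, 32]);
translate([49, 49, 0]) cube([66, 66, 706]);
translate([1564, 49, 0]) cube([66, 66, 706]);
translate([49, 642, 0]) cube([66, 66, 706]);
translate([1564, 642, 0]) cube([66, 66, 706]);
translate([672, 987, 0]) {
  translate([0, 0, 348]) cube([335, 279, 40]);
  cube([36, 36, 348]);
  translate([299, 0, 0]) cube([36, 36, 348]);
  translate([0, 243, 0]) cube([36, 36, 348]);
  translate([299, 243, 0]) cube([36, 36, 348]);
}
translate([1909, 239, 0]) {
  translate([0, 0, 348]) cube([335, 279, 40]);
  cube([36, 36, 348]);
  translate([299, 0, 0]) cube([36, 36, 348]);
  translate([0, 243, 0]) cube([36, 36, 348]);
  translate([299, 243, 0]) cube([36, 36, 348]);
}
translate([710, 252, 738]) {
  cube([259, 253, 8]);
  translate([0, 0, 8]) cube([259, 8, 176]);
  translate([0, 245, 8]) cube([259, 8, 176]);
  translate([0, 8, 8]) cube([8, 237, 176]);
  translate([251, 8, 8]) cube([8, 237, 176]);
}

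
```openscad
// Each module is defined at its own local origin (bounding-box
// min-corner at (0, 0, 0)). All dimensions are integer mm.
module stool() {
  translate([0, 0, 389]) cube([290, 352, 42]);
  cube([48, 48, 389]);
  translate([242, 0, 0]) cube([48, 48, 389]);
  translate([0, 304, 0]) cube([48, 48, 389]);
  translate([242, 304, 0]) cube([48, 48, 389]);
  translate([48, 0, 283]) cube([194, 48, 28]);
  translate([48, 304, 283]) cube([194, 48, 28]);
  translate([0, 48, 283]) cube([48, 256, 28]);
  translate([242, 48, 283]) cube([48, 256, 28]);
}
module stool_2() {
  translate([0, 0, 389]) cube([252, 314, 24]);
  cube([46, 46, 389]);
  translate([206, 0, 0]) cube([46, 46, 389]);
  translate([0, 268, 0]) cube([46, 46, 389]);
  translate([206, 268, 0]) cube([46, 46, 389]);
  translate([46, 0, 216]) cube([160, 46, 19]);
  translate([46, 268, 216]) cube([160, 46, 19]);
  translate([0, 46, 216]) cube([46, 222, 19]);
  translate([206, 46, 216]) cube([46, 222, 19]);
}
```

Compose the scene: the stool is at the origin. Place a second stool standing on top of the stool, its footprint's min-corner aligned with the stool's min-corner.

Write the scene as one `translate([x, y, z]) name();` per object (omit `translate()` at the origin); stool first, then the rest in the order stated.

stool();
translate([0, 0, 431]) stool_2();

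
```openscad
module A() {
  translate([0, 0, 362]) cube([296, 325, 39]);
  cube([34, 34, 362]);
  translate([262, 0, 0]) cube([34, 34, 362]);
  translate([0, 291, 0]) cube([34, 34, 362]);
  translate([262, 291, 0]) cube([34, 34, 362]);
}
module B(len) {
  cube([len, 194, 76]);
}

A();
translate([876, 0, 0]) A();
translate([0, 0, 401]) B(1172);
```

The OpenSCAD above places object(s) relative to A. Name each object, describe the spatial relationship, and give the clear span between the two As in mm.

A is a stool. B is a beam. A beam spans the tops of two stools. The clear span between the two stools is 580 mm.

Second stool starts at x = 876; first ends at x = 296; clear span = 876 − 296 = 580 mm.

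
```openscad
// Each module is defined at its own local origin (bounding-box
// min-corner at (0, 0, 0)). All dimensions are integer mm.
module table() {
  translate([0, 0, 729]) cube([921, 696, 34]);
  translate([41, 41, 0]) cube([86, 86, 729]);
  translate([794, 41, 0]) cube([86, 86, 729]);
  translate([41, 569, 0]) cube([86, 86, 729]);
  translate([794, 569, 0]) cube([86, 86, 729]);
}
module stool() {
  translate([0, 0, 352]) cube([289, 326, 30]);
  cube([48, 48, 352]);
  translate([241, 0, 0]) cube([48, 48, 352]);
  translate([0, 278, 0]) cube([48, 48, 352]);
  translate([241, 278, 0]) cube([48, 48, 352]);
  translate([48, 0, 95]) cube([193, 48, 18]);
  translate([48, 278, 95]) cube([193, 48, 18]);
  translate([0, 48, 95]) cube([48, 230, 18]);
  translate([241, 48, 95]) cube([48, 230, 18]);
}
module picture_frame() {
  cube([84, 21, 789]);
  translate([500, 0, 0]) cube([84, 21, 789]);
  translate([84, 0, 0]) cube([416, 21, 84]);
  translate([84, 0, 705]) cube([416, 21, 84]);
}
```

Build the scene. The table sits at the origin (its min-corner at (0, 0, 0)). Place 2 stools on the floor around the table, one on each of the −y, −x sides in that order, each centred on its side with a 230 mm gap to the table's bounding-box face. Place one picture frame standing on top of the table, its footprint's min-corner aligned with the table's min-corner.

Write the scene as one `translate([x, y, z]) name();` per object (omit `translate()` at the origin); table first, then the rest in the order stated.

table();
translate([316, -556, 0]) stool();
translate([-519, 185, 0]) stool();
translate([0, 0, 763]) picture_frame();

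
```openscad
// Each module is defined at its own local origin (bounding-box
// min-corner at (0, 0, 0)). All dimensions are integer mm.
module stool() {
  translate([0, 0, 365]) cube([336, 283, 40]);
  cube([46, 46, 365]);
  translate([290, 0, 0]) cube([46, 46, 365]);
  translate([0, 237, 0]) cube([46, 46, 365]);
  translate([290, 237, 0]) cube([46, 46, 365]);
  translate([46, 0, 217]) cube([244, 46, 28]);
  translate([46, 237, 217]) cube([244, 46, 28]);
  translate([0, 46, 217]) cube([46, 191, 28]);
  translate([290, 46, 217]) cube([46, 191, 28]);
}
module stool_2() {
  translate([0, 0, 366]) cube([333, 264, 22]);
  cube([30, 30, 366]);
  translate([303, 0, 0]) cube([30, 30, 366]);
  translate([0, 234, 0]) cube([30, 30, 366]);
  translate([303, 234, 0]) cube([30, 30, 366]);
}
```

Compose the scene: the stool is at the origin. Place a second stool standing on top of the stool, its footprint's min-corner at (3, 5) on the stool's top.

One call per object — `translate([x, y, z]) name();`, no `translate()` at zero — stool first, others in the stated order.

stool();
translate([3, 5, 405]) stool_2();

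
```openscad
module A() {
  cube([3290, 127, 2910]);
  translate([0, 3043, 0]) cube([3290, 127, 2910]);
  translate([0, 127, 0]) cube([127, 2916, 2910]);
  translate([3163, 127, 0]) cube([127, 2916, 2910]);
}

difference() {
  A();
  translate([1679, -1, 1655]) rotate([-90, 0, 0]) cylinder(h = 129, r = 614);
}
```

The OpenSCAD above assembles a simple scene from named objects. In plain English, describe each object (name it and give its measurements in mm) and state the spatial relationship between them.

A is the wall frame of a small rectangular building: four walls, each 2910 mm tall and 127 mm thick, enclosing a footprint 3290 mm (x) by 3170 mm (y) outside-to-outside, with no floor or roof. The front and back walls (the −y and +y sides) span the full width; the two side walls fit between them.

The house frame has a circular hole of radius 614 mm through its front wall, centred at (x = 1679, z = 1655).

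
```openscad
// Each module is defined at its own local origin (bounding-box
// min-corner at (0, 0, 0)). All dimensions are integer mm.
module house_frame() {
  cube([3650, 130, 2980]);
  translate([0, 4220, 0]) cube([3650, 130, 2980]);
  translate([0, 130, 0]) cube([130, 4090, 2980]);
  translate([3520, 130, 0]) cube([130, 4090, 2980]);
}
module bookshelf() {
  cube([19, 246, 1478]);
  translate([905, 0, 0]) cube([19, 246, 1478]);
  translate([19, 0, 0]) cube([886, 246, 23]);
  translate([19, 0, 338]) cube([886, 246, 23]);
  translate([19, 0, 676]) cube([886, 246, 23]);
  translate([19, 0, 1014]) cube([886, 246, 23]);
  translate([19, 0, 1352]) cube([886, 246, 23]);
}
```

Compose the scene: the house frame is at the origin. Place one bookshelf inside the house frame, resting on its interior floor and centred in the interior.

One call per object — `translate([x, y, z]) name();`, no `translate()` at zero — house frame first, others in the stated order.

house_frame();
translate([1363, 2052, 0]) bookshelf();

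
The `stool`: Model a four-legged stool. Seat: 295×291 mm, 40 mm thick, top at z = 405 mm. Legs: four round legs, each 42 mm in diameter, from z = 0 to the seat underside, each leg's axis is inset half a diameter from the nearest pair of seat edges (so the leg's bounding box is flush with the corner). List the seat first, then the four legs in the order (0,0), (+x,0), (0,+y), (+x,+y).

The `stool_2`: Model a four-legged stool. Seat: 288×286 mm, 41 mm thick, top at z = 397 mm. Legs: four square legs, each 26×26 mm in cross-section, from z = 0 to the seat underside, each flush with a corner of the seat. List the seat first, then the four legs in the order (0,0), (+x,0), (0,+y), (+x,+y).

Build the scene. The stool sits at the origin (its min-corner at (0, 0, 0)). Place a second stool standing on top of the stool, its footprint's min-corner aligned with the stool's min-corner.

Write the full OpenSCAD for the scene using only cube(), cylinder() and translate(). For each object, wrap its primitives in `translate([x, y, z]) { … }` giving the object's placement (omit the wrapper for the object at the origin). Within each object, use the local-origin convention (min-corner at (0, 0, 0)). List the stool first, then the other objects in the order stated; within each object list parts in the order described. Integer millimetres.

translate([0, 0, 365]) cube([295, 291, 40]);
translate([21, 21, 0]) cylinder(h = 365, r = 21);
translate([274, 21, 0]) cylinder(h = 365, r = 21);
translate([21, 270, 0]) cylinder(h = 365, r = 21);
translate([274, 270, 0]) cylinder(h = 365, r = 21);
translate([0, 0, 405]) {
  translate([0, 0, 356]) cube([288, 286, 41]);
  cube([26, 26, 356]);
  translate([262, 0, 0]) cube([26, 26, 356]);
  translate([0, 260, 0]) cube([26, 26, 356]);
  translate([262, 260, 0]) cube([26, 26, 356]);
}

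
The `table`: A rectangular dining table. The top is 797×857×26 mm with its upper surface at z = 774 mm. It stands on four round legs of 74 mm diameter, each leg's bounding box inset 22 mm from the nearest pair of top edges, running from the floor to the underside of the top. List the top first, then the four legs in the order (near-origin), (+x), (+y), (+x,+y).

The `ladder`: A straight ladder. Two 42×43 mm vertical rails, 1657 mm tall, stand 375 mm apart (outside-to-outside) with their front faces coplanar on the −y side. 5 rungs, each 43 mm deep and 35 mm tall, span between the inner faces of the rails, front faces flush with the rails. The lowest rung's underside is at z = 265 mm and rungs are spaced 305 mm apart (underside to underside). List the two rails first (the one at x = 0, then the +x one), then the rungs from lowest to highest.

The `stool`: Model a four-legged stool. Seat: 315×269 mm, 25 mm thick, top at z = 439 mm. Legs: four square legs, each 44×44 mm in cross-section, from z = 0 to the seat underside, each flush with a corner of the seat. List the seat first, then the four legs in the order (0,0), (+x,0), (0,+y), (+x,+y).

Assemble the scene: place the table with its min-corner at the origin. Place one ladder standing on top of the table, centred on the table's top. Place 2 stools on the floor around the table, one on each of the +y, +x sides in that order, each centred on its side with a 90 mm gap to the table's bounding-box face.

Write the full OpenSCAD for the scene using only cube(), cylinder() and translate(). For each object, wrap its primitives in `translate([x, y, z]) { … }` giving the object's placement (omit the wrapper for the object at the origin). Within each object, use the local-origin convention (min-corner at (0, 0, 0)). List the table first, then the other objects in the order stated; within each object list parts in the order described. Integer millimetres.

translate([0, 0, 748]) cube([797, 857, 26]);
translate([59, 59, 0]) cylinder(h = 748, r = 37);
translate([738, 59, 0]) cylinder(h = 748, r = 37);
translate([59, 798, 0]) cylinder(h = 748, r = 37);
translate([738, 798, 0]) cylinder(h = 748, r = 37);
translate([211, 407, 774]) {
  cube([42, 43, 1657]);
  translate([333, 0, 0]) cube([42, 43, 1657]);
  translate([42, 0, 265]) cube([291, 43, 35]);
  translate([42, 0, 570]) cube([291, 43, 35]);
  translate([42, 0, 875]) cube([291, 43, 35]);
  translate([42, 0, 1180]) cube([291, 43, 35]);
  translate([42, 0, 1485]) cube([291, 43, 35]);
}
translate([241, 947, 0]) {
  translate([0, 0, 414]) cube([315, 269, 25]);
  cube([44, 44, 414]);
  translate([271, 0, 0]) cube([44, 44, 414]);
  translate([0, 225, 0]) cube([44, 44, 414]);
  translate([271, 225, 0]) cube([44, 44, 414]);
}
translate([887, 294, 0]) {
  translate([0, 0, 414]) cube([315, 269, 25]);
  cube([44, 44, 414]);
  translate([271, 0, 0]) cube([44, 44, 414]);
  translate([0, 225, 0]) cube([44, 44, 414]);
  translate([271, 225, 0]) cube([44, 44, 414]);
}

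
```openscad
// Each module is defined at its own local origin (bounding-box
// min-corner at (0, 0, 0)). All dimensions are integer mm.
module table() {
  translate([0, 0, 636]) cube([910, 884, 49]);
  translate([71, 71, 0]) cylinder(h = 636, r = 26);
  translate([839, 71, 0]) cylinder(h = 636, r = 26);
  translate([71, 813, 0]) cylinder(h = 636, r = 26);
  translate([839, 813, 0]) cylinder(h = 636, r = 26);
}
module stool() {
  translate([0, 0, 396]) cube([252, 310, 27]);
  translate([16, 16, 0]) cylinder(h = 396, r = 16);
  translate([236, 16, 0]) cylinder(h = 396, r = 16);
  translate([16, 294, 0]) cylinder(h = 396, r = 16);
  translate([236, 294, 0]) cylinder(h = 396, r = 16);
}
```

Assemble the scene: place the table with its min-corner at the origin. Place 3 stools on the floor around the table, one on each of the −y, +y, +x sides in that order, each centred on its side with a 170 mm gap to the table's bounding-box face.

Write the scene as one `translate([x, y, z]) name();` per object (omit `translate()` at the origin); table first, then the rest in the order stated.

table();
translate([329, -480, 0]) stool();
translate([329, 1054, 0]) stool();
translate([1080, 287, 0]) stool();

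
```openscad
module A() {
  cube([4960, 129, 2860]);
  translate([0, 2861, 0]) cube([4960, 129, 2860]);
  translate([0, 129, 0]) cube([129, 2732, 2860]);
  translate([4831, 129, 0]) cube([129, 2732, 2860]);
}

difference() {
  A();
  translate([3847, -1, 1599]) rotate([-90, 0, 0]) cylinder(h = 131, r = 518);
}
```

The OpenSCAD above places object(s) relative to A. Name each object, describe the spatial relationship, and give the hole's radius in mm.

The subtracted cylinder has r = 518 mm.

A is a house frame. The house frame has a circular hole through its front wall. The hole's radius is 518 mm.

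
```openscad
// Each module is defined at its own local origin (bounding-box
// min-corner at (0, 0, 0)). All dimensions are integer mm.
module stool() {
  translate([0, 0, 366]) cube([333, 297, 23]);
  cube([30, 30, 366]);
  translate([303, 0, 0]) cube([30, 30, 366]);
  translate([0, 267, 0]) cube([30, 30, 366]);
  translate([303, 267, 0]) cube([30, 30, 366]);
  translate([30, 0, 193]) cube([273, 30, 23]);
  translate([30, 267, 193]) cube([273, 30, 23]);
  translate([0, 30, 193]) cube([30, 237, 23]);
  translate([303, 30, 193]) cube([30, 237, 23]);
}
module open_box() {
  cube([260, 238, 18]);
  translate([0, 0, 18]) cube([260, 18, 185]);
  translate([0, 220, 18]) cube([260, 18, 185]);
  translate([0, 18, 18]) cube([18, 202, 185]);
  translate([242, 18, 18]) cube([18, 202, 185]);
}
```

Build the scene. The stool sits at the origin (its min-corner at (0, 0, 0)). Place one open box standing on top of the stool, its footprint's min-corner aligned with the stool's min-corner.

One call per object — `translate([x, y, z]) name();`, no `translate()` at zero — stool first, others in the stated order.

stool();
translate([0, 0, 389]) open_box();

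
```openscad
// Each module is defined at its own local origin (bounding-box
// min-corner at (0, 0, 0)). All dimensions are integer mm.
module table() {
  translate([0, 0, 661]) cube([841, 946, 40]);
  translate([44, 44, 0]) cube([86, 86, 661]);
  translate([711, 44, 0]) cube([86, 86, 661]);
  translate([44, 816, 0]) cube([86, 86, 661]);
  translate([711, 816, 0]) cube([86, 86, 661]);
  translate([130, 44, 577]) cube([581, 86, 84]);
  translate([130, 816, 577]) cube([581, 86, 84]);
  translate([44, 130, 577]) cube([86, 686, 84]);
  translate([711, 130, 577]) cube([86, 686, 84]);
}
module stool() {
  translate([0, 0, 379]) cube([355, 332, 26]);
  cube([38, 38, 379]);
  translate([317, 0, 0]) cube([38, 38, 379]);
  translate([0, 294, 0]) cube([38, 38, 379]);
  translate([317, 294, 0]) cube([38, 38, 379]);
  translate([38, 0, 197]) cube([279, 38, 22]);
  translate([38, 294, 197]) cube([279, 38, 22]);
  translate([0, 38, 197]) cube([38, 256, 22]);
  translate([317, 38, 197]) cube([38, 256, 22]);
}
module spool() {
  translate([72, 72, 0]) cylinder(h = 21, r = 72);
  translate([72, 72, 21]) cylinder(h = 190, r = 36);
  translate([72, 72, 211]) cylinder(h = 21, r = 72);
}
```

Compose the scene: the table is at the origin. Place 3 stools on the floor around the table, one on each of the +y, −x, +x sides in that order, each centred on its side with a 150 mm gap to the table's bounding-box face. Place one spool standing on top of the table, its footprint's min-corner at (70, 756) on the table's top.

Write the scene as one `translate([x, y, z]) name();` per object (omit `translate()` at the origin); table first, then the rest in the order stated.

table();
translate([243, 1096, 0]) stool();
translate([-505, 307, 0]) stool();
translate([991, 307, 0]) stool();
translate([70, 756, 701]) spool();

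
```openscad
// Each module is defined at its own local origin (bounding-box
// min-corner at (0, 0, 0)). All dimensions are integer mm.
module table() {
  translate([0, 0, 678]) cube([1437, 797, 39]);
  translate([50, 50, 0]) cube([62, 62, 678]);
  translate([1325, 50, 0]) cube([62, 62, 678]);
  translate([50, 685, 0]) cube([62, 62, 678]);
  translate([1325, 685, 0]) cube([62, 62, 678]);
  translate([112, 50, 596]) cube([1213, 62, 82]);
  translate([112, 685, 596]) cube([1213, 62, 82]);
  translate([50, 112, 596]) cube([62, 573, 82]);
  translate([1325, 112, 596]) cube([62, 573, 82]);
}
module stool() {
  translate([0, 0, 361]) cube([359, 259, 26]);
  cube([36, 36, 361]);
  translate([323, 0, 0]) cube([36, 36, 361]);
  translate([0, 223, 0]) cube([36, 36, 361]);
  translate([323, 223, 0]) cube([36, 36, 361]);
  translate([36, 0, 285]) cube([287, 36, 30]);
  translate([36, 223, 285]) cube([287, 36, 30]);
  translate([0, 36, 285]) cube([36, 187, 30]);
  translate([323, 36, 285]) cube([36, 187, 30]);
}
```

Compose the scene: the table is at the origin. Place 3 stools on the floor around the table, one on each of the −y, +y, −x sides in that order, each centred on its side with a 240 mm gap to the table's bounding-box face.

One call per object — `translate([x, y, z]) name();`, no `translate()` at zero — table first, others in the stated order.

table();
translate([539, -499, 0]) stool();
translate([539, 1037, 0]) stool();
translate([-599, 269, 0]) stool();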